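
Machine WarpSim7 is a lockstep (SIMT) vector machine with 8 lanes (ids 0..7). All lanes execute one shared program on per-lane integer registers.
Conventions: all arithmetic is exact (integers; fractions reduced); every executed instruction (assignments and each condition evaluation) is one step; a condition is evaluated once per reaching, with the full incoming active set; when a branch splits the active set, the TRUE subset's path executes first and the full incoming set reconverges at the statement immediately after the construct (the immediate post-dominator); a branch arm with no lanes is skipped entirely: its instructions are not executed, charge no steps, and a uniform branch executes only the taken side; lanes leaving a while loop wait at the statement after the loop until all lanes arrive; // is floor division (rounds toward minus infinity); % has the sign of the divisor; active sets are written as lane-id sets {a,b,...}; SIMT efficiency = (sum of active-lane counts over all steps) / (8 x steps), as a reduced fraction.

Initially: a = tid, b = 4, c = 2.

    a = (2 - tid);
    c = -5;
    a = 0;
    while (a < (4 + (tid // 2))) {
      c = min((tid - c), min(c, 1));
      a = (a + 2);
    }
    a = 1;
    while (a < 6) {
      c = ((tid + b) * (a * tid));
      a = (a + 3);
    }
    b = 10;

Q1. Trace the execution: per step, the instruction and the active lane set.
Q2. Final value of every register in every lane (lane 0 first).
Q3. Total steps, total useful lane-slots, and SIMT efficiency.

step 0: a <- (2 - tid)               {0,1,2,3,4,5,6,7}
step 1: c <- -5                      {0,1,2,3,4,5,6,7}
step 2: a <- 0                       {0,1,2,3,4,5,6,7}
step 3: eval (a < (4 + (tid // 2)))  {0,1,2,3,4,5,6,7}
step 4: c <- min((tid - c), min(c, 1)) {0,1,2,3,4,5,6,7}
step 5: a <- (a + 2)                 {0,1,2,3,4,5,6,7}
step 6: eval (a < (4 + (tid // 2)))  {0,1,2,3,4,5,6,7}
step 7: c <- min((tid - c), min(c, 1)) {0,1,2,3,4,5,6,7}
step 8: a <- (a + 2)                 {0,1,2,3,4,5,6,7}
step 9: eval (a < (4 + (tid // 2)))  {0,1,2,3,4,5,6,7}
step 10: c <- min((tid - c), min(c, 1)) {2,3,4,5,6,7}
step 11: a <- (a + 2)                 {2,3,4,5,6,7}
step 12: eval (a < (4 + (tid // 2)))  {2,3,4,5,6,7}
step 13: c <- min((tid - c), min(c, 1)) {6,7}
step 14: a <- (a + 2)                 {6,7}
step 15: eval (a < (4 + (tid // 2)))  {6,7}
step 16: a <- 1                       {0,1,2,3,4,5,6,7}
step 17: eval (a < 6)                 {0,1,2,3,4,5,6,7}
step 18: c <- ((tid + b) * (a * tid)) {0,1,2,3,4,5,6,7}
step 19: a <- (a + 3)                 {0,1,2,3,4,5,6,7}
step 20: eval (a < 6)                 {0,1,2,3,4,5,6,7}
step 21: c <- ((tid + b) * (a * tid)) {0,1,2,3,4,5,6,7}
step 22: a <- (a + 3)                 {0,1,2,3,4,5,6,7}
step 23: eval (a < 6)                 {0,1,2,3,4,5,6,7}
step 24: b <- 10                      {0,1,2,3,4,5,6,7}

Answer: 25 steps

a: 7,7,7,7,7,7,7,7
b: 10,10,10,10,10,10,10,10
c: 0,20,48,84,128,180,240,308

steps = 25; useful = 176; efficiency = 176/200 = 22/25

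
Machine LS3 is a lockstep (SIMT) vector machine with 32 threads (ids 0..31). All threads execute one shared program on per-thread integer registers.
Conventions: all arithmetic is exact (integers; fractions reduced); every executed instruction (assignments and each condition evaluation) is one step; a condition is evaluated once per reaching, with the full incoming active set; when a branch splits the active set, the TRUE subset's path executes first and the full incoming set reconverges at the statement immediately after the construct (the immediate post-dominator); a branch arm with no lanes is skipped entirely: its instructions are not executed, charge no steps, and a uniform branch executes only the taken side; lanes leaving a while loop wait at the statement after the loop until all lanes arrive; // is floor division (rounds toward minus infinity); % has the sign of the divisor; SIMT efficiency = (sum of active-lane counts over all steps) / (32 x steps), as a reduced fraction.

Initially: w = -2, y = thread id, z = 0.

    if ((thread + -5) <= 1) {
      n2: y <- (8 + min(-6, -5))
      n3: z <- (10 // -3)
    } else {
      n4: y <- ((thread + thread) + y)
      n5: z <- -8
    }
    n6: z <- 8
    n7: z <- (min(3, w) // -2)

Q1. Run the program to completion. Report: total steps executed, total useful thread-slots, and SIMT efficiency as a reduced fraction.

Answer: 7 steps, 160 useful, 5/7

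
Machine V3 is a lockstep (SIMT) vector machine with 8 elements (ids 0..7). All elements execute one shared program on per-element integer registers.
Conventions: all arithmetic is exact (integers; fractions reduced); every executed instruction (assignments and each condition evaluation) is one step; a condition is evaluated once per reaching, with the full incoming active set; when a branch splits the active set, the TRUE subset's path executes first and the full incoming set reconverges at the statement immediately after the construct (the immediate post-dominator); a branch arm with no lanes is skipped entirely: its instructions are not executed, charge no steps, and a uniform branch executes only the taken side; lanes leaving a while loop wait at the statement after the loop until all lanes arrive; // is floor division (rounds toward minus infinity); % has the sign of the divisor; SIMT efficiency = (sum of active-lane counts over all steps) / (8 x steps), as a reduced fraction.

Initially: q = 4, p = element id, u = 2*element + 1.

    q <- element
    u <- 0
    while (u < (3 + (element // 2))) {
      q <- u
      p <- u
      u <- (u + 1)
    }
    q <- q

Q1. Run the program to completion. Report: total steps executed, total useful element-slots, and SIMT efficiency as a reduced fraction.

Answer: 28 steps, 176 useful, 11/14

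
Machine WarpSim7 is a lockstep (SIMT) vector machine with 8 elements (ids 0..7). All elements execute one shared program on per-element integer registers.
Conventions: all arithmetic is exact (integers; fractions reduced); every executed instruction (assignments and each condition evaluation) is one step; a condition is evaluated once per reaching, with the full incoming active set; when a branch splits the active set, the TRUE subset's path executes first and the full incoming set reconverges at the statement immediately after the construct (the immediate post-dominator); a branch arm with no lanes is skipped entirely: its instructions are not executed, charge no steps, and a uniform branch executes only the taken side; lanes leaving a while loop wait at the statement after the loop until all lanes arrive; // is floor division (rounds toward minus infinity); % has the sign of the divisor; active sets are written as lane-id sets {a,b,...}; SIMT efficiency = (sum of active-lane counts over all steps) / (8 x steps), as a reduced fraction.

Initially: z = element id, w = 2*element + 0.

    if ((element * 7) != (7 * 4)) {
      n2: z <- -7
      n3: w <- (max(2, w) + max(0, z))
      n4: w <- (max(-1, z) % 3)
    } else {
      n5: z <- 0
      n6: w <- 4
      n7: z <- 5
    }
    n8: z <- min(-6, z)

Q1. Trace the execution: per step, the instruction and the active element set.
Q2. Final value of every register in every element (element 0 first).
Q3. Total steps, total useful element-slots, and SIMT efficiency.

step 0: eval ((element * 7) != (7 * 4)) {0,1,2,3,4,5,6,7}
step 1: z <- -7                      {0,1,2,3,5,6,7}
step 2: w <- (max(2, w) + max(0, z)) {0,1,2,3,5,6,7}
step 3: w <- (max(-1, z) % 3)        {0,1,2,3,5,6,7}
step 4: z <- 0                       {4}
step 5: w <- 4                       {4}
step 6: z <- 5                       {4}
step 7: z <- min(-6, z)              {0,1,2,3,4,5,6,7}

Answer: 8 steps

z: -7,-7,-7,-7,-6,-7,-7,-7
w: 2,2,2,2,4,2,2,2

steps = 8; useful = 40; efficiency = 40/64 = 5/8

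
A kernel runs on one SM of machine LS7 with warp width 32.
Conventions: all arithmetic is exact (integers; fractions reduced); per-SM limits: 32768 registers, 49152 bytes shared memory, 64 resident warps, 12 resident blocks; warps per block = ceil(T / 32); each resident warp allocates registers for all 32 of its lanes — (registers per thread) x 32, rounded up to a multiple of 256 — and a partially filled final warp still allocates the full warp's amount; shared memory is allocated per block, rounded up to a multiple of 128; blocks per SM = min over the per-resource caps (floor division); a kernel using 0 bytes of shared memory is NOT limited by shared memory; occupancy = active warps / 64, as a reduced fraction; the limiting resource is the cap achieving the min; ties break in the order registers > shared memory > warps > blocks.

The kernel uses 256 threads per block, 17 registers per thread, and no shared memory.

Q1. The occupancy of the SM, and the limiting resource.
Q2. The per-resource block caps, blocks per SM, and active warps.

Answer: occupancy 5/8, limited by registers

registers: 5 blocks
shared memory: no limit (kernel uses none)
warps: 8 blocks
blocks: 12 blocks

Answer: 5 blocks, 40 active warps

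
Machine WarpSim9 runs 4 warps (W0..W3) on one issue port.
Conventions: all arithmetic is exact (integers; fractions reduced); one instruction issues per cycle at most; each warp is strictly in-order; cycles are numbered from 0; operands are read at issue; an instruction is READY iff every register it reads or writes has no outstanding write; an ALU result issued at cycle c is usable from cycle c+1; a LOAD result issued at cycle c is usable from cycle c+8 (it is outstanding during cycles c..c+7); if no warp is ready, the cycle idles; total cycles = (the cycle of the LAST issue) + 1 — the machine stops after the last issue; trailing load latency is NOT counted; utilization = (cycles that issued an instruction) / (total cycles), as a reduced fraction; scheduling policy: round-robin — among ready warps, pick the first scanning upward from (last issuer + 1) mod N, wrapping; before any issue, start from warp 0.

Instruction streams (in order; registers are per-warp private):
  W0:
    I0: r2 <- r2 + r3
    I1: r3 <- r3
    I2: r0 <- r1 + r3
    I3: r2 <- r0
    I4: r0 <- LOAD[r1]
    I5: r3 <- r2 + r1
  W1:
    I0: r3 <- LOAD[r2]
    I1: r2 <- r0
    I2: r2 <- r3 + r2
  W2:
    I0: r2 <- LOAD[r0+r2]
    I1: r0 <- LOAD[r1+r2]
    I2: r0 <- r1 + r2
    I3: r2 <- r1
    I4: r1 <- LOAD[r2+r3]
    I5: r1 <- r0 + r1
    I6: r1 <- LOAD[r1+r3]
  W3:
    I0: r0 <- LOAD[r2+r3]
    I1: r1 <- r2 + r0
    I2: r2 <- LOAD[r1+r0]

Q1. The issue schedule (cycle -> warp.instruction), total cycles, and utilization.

cycle 0: W0.I0
cycle 1: W1.I0
cycle 2: W2.I0
cycle 3: W3.I0
cycle 4: W0.I1
cycle 5: W1.I1
cycle 6: W0.I2
cycle 7: W0.I3
cycle 8: W0.I4
cycle 9: W1.I2
cycle 10: W2.I1
cycle 11: W3.I1
cycle 12: W0.I5
cycle 13: W3.I2
cycle 14: idle
cycle 15: idle
cycle 16: idle
cycle 17: idle
cycle 18: W2.I2
cycle 19: W2.I3
cycle 20: W2.I4
cycle 21: idle
cycle 22: idle
cycle 23: idle
cycle 24: idle
cycle 25: idle
cycle 26: idle
cycle 27: idle
cycle 28: W2.I5
cycle 29: W2.I6

Answer: 30 cycles, utilization 19/30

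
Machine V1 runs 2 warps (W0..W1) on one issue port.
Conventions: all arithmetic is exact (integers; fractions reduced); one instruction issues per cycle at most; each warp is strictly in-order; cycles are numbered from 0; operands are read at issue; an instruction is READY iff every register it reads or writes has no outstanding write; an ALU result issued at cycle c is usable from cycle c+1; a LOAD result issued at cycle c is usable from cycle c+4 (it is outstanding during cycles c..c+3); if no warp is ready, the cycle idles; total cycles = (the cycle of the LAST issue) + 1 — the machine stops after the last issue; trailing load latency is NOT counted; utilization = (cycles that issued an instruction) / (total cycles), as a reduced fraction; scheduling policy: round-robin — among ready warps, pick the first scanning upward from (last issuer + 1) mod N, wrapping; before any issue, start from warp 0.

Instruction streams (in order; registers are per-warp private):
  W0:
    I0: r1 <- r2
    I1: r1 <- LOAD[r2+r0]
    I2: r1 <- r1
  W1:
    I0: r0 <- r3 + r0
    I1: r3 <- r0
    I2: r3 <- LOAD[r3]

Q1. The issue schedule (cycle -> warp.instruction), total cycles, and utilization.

cycle 0: W0.I0
cycle 1: W1.I0
cycle 2: W0.I1
cycle 3: W1.I1
cycle 4: W1.I2
cycle 5: idle
cycle 6: W0.I2

Answer: 7 cycles, utilization 6/7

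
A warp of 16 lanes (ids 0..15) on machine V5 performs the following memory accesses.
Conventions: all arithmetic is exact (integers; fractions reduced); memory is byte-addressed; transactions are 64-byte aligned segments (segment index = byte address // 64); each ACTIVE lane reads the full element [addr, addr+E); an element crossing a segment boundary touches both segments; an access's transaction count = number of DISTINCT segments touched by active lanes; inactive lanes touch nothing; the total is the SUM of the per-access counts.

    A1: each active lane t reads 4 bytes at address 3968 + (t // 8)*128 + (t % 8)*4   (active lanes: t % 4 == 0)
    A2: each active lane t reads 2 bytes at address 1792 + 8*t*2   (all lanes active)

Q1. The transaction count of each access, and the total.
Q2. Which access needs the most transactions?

A1: 2 transactions
A2: 4 transactions

Answer: 2,4; total 6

Answer: A2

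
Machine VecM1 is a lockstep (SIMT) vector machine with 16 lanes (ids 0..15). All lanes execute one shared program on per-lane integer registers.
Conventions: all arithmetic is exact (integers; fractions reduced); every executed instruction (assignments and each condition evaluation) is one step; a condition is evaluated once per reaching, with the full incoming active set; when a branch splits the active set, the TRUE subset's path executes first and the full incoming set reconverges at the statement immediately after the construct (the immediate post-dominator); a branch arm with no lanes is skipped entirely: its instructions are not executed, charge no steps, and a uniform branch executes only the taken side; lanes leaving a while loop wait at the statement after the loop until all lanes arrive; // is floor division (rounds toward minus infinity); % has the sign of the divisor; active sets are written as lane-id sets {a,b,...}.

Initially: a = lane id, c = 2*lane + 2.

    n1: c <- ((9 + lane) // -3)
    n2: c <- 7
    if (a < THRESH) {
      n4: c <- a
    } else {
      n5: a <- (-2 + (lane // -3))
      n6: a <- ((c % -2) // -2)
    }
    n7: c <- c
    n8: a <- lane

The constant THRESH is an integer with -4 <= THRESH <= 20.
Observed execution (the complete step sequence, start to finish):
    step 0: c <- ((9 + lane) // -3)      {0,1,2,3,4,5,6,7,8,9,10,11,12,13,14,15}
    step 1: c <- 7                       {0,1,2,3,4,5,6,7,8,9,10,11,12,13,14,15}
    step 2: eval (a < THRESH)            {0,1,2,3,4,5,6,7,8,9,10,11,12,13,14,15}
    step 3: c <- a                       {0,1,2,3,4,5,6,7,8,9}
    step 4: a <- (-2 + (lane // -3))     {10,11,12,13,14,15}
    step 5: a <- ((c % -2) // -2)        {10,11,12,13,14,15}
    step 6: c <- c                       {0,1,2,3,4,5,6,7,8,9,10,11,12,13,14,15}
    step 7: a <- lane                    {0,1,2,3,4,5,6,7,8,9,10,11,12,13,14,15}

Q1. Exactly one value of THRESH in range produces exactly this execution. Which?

Answer: THRESH = 10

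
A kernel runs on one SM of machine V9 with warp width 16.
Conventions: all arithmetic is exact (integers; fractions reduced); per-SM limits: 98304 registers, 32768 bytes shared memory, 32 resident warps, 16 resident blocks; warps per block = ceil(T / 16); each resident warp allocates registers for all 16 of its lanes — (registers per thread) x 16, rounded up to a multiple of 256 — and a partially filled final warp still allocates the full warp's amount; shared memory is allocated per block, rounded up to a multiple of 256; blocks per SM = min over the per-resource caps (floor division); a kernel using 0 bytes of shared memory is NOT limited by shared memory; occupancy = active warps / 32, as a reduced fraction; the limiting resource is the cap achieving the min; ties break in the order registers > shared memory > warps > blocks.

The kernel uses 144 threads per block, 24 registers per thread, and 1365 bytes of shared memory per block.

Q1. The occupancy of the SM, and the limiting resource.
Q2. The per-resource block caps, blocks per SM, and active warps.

Answer: occupancy 27/32, limited by warps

registers: 21 blocks
shared memory: 21 blocks
warps: 3 blocks
blocks: 16 blocks

Answer: 3 blocks, 27 active warps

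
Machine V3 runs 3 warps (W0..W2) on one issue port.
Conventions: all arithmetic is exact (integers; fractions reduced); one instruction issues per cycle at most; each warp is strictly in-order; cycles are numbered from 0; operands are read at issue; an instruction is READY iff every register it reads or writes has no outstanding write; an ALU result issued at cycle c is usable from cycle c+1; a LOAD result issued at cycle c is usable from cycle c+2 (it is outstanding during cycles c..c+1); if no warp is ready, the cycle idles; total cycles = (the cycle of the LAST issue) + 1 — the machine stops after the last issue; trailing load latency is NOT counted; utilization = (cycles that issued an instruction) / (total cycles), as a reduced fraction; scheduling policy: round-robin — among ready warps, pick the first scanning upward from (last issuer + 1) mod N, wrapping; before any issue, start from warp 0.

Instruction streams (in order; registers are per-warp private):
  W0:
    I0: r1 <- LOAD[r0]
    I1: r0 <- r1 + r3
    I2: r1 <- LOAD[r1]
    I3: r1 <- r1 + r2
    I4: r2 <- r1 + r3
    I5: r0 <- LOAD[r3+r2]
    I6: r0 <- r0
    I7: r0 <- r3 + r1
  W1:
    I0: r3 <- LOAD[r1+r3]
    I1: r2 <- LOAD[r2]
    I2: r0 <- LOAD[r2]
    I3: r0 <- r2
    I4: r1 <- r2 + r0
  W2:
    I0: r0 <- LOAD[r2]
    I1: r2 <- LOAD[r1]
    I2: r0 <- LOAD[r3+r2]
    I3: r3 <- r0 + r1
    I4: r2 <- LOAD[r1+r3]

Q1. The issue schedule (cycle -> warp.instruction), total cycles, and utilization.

cycle 0: W0.I0
cycle 1: W1.I0
cycle 2: W2.I0
cycle 3: W0.I1
cycle 4: W1.I1
cycle 5: W2.I1
cycle 6: W0.I2
cycle 7: W1.I2
cycle 8: W2.I2
cycle 9: W0.I3
cycle 10: W1.I3
cycle 11: W2.I3
cycle 12: W0.I4
cycle 13: W1.I4
cycle 14: W2.I4
cycle 15: W0.I5
cycle 16: idle
cycle 17: W0.I6
cycle 18: W0.I7

Answer: 19 cycles, utilization 18/19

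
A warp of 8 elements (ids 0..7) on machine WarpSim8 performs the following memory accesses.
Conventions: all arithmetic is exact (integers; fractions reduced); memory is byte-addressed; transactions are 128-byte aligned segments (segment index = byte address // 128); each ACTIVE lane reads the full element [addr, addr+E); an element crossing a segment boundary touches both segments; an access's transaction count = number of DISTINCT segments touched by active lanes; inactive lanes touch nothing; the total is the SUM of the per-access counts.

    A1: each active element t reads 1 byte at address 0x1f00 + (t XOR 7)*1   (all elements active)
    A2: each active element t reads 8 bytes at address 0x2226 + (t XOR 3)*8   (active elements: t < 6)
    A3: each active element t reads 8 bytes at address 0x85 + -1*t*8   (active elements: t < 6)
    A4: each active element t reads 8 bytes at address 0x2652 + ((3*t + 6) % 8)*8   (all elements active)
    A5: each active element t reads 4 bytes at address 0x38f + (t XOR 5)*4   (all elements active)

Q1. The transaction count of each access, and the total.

A1: 1 transaction
A2: 1 transaction
A3: 2 transactions
A4: 2 transactions
A5: 1 transaction

Answer: 1,1,2,2,1; total 7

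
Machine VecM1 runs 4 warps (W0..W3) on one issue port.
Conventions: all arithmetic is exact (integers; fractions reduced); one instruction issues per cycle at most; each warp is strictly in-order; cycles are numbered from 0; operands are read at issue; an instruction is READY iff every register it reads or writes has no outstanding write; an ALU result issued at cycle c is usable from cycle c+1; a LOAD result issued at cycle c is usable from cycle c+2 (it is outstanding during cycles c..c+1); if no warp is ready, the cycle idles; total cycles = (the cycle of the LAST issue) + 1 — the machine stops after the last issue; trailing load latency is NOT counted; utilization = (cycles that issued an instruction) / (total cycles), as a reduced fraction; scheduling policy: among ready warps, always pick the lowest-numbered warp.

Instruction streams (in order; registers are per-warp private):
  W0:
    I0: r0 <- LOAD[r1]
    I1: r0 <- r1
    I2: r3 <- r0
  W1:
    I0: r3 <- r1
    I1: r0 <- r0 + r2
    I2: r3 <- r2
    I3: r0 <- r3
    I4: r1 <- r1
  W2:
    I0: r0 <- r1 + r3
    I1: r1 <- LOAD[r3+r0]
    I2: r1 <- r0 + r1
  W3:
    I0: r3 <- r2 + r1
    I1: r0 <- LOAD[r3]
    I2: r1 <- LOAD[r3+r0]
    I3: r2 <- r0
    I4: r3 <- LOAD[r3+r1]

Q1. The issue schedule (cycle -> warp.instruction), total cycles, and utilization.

cycle 0: W0.I0
cycle 1: W1.I0
cycle 2: W0.I1
cycle 3: W0.I2
cycle 4: W1.I1
cycle 5: W1.I2
cycle 6: W1.I3
cycle 7: W1.I4
cycle 8: W2.I0
cycle 9: W2.I1
cycle 10: W3.I0
cycle 11: W2.I2
cycle 12: W3.I1
cycle 13: idle
cycle 14: W3.I2
cycle 15: W3.I3
cycle 16: W3.I4

Answer: 17 cycles, utilization 16/17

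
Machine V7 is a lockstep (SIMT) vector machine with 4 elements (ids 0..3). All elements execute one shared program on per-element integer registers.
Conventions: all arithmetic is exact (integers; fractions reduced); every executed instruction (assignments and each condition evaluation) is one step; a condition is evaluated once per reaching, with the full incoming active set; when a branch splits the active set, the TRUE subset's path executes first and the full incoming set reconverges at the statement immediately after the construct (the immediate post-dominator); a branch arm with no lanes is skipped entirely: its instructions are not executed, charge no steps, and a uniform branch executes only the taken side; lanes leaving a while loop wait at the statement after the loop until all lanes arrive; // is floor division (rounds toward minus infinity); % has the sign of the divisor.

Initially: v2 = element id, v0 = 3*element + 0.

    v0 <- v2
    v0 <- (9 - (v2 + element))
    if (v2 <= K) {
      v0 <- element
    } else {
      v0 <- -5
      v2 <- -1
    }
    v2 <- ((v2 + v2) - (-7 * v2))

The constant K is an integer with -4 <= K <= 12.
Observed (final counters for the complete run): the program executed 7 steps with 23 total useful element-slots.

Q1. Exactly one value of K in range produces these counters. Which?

Answer: K = 0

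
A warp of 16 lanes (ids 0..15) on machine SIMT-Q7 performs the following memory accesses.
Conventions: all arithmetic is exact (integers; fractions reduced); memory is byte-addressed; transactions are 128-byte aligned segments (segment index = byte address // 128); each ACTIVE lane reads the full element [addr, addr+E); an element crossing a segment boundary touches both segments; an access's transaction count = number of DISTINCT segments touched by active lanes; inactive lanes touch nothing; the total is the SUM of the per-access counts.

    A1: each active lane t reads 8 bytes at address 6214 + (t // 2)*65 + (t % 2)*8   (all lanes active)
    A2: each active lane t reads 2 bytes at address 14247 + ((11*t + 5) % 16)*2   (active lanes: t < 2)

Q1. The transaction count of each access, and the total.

A1: 5 transactions
A2: 1 transaction

Answer: 5,1; total 6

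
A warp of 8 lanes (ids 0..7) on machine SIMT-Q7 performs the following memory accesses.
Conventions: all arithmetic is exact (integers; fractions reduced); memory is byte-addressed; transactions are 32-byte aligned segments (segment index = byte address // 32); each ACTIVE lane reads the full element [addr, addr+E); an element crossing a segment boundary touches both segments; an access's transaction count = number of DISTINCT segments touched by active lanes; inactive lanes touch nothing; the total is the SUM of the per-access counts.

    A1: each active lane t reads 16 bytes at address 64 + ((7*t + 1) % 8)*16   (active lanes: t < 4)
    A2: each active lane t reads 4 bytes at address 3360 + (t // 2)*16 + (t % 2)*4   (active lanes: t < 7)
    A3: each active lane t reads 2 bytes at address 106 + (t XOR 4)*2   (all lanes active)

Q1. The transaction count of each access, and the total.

A1: 2 transactions
A2: 2 transactions
A3: 1 transaction

Answer: 2,2,1; total 5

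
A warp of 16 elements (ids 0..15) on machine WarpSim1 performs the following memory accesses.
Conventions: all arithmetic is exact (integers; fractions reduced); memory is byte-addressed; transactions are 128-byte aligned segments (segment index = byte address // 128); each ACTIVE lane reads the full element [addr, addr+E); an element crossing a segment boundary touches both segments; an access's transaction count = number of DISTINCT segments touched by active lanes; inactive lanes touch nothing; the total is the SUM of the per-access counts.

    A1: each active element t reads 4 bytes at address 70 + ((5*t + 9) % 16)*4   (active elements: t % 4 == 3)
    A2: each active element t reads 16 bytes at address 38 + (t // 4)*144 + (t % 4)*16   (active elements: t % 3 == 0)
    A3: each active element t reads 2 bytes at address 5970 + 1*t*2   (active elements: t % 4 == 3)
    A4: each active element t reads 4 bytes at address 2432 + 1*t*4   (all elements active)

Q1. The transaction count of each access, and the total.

A1: 1 transaction
A2: 5 transactions
A3: 1 transaction
A4: 1 transaction

Answer: 1,5,1,1; total 8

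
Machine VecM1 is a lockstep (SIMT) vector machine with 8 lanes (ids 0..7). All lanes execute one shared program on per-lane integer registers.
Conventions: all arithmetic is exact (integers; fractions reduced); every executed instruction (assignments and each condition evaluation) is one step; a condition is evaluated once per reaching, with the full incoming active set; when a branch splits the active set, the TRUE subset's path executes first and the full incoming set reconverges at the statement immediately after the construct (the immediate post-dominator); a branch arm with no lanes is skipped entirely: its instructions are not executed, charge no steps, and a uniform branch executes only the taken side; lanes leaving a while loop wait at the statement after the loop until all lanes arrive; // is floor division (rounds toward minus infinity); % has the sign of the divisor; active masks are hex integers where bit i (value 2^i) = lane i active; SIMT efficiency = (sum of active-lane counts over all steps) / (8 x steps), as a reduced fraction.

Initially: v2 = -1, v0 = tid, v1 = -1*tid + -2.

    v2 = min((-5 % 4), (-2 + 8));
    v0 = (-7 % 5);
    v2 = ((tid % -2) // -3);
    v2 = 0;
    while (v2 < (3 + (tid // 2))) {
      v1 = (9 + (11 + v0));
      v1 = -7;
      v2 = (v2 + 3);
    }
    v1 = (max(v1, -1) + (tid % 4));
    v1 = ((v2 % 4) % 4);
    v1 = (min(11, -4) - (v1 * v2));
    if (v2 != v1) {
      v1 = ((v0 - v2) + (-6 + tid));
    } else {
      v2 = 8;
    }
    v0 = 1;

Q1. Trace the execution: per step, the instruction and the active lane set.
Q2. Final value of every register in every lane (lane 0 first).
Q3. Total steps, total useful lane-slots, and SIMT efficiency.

step 0: v2 <- min((-5 % 4), (-2 + 8)) 0xff
step 1: v0 <- (-7 % 5)               0xff
step 2: v2 <- ((tid % -2) // -3)     0xff
step 3: v2 <- 0                      0xff
step 4: eval (v2 < (3 + (tid // 2))) 0xff
step 5: v1 <- (9 + (11 + v0))        0xff
step 6: v1 <- -7                     0xff
step 7: v2 <- (v2 + 3)               0xff
step 8: eval (v2 < (3 + (tid // 2))) 0xff
step 9: v1 <- (9 + (11 + v0))        0xfc
step 10: v1 <- -7                     0xfc
step 11: v2 <- (v2 + 3)               0xfc
step 12: eval (v2 < (3 + (tid // 2))) 0xfc
step 13: v1 <- (max(v1, -1) + (tid % 4)) 0xff
step 14: v1 <- ((v2 % 4) % 4)         0xff
step 15: v1 <- (min(11, -4) - (v1 * v2)) 0xff
step 16: eval (v2 != v1)              0xff
step 17: v1 <- ((v0 - v2) + (-6 + tid)) 0xff
step 18: v0 <- 1                      0xff

Answer: 19 steps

v2: 3,3,6,6,6,6,6,6
v0: 1,1,1,1,1,1,1,1
v1: -6,-5,-7,-6,-5,-4,-3,-2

steps = 19; useful = 144; efficiency = 144/152 = 18/19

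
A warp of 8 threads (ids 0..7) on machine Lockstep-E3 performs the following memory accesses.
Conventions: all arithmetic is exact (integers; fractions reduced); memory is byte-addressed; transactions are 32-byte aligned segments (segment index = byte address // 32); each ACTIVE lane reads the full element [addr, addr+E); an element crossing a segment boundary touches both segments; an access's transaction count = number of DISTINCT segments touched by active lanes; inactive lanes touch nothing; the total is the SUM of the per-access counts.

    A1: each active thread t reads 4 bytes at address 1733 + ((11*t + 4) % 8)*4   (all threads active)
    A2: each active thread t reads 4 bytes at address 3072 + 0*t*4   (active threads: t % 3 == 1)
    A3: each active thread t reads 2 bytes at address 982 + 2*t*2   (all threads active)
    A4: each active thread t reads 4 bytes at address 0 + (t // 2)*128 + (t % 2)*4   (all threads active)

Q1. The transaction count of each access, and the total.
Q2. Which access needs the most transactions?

A1: 2 transactions
A2: 1 transaction
A3: 2 transactions
A4: 4 transactions

Answer: 2,1,2,4; total 9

Answer: A4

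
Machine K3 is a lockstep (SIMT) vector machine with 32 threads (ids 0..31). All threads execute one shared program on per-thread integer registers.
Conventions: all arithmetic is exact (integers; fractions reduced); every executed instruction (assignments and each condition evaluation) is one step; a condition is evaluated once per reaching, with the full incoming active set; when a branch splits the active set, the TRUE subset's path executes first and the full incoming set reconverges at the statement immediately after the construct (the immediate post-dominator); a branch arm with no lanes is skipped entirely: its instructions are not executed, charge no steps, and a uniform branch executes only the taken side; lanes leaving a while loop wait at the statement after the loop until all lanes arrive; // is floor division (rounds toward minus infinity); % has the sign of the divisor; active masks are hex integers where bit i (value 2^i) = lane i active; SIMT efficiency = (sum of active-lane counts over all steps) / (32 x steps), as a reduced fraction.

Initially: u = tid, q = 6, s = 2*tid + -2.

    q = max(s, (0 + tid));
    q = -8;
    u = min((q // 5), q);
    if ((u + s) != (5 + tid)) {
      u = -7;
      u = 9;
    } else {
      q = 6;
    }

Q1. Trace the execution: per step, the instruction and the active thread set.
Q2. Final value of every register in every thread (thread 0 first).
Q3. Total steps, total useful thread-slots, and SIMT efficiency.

step 0: q <- max(s, (0 + tid))       0xffffffff
step 1: q <- -8                      0xffffffff
step 2: u <- min((q // 5), q)        0xffffffff
step 3: eval ((u + s) != (5 + tid))  0xffffffff
step 4: u <- -7                      0xffff7fff
step 5: u <- 9                       0xffff7fff
step 6: q <- 6                       0x00008000

Answer: 7 steps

u: 9,9,9,9,9,9,9,9,9,9,9,9,9,9,9,-8,9,9,9,9,9,9,9,9,9,9,9,9,9,9,9,9
q: -8,-8,-8,-8,-8,-8,-8,-8,-8,-8,-8,-8,-8,-8,-8,6,-8,-8,-8,-8,-8,-8,-8,-8,-8,-8,-8,-8,-8,-8,-8,-8
s: -2,0,2,4,6,8,10,12,14,16,18,20,22,24,26,28,30,32,34,36,38,40,42,44,46,48,50,52,54,56,58,60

steps = 7; useful = 191; efficiency = 191/224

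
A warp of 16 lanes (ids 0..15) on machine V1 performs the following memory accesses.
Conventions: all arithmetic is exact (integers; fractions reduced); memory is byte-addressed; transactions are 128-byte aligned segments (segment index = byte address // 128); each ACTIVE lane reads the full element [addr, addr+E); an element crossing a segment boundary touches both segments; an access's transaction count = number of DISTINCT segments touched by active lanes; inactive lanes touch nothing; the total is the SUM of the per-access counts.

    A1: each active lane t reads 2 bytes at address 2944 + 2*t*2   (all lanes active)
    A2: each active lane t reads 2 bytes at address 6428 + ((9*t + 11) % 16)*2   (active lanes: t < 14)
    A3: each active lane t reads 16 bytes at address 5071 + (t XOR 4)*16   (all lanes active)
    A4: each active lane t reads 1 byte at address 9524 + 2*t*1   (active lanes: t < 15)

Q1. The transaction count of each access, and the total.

A1: 1 transaction
A2: 1 transaction
A3: 3 transactions
A4: 1 transaction

Answer: 1,1,3,1; total 6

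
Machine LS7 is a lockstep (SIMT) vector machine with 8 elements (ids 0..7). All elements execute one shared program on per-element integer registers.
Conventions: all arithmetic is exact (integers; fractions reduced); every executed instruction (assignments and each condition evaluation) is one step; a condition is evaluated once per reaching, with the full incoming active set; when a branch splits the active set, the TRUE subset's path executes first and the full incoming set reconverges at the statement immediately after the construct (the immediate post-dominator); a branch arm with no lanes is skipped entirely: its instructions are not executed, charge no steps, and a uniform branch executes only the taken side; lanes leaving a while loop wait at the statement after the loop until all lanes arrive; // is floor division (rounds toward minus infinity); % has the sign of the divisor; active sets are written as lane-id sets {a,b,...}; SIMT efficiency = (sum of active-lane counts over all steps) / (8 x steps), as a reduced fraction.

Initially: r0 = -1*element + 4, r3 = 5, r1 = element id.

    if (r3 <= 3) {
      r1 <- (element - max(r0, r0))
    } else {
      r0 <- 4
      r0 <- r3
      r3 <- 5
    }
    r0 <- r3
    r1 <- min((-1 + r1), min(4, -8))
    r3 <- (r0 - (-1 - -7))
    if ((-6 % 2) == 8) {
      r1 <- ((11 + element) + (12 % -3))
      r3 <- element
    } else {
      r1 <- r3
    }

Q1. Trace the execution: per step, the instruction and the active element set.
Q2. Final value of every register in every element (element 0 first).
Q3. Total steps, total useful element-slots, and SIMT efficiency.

step 0: eval (r3 <= 3)               {0,1,2,3,4,5,6,7}
step 1: r0 <- 4                      {0,1,2,3,4,5,6,7}
step 2: r0 <- r3                     {0,1,2,3,4,5,6,7}
step 3: r3 <- 5                      {0,1,2,3,4,5,6,7}
step 4: r0 <- r3                     {0,1,2,3,4,5,6,7}
step 5: r1 <- min((-1 + r1), min(4, -8)) {0,1,2,3,4,5,6,7}
step 6: r3 <- (r0 - (-1 - -7))       {0,1,2,3,4,5,6,7}
step 7: eval ((-6 % 2) == 8)         {0,1,2,3,4,5,6,7}
step 8: r1 <- r3                     {0,1,2,3,4,5,6,7}

Answer: 9 steps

r0: 5,5,5,5,5,5,5,5
r3: -1,-1,-1,-1,-1,-1,-1,-1
r1: -1,-1,-1,-1,-1,-1,-1,-1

steps = 9; useful = 72; efficiency = 72/72 = 1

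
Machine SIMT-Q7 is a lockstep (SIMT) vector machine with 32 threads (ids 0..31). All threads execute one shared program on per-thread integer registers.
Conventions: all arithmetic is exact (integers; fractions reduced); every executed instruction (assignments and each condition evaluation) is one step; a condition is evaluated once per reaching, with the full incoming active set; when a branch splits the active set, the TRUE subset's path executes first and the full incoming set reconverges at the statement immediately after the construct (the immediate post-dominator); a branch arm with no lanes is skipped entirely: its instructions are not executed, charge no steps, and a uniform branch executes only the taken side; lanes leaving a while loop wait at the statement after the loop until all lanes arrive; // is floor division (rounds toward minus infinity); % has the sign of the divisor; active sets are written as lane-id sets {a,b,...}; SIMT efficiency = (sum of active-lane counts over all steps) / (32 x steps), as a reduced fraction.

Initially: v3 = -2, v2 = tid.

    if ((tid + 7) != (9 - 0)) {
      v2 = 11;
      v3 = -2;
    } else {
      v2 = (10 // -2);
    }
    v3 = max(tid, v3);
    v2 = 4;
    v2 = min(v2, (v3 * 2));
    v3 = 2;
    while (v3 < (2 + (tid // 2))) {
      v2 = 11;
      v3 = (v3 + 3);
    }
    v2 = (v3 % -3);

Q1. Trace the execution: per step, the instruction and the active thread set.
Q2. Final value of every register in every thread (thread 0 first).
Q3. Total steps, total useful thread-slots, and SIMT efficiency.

step 0: eval ((tid + 7) != (9 - 0))  {0,1,2,3,4,5,6,7,8,9,10,11,12,13,14,15,16,17,18,19,20,21,22,23,24,25,26,27,28,29,30,31}
step 1: v2 <- 11                     {0,1,3,4,5,6,7,8,9,10,11,12,13,14,15,16,17,18,19,20,21,22,23,24,25,26,27,28,29,30,31}
step 2: v3 <- -2                     {0,1,3,4,5,6,7,8,9,10,11,12,13,14,15,16,17,18,19,20,21,22,23,24,25,26,27,28,29,30,31}
step 3: v2 <- (10 // -2)             {2}
step 4: v3 <- max(tid, v3)           {0,1,2,3,4,5,6,7,8,9,10,11,12,13,14,15,16,17,18,19,20,21,22,23,24,25,26,27,28,29,30,31}
step 5: v2 <- 4                      {0,1,2,3,4,5,6,7,8,9,10,11,12,13,14,15,16,17,18,19,20,21,22,23,24,25,26,27,28,29,30,31}
step 6: v2 <- min(v2, (v3 * 2))      {0,1,2,3,4,5,6,7,8,9,10,11,12,13,14,15,16,17,18,19,20,21,22,23,24,25,26,27,28,29,30,31}
step 7: v3 <- 2                      {0,1,2,3,4,5,6,7,8,9,10,11,12,13,14,15,16,17,18,19,20,21,22,23,24,25,26,27,28,29,30,31}
step 8: eval (v3 < (2 + (tid // 2))) {0,1,2,3,4,5,6,7,8,9,10,11,12,13,14,15,16,17,18,19,20,21,22,23,24,25,26,27,28,29,30,31}
step 9: v2 <- 11                     {2,3,4,5,6,7,8,9,10,11,12,13,14,15,16,17,18,19,20,21,22,23,24,25,26,27,28,29,30,31}
step 10: v3 <- (v3 + 3)               {2,3,4,5,6,7,8,9,10,11,12,13,14,15,16,17,18,19,20,21,22,23,24,25,26,27,28,29,30,31}
step 11: eval (v3 < (2 + (tid // 2))) {2,3,4,5,6,7,8,9,10,11,12,13,14,15,16,17,18,19,20,21,22,23,24,25,26,27,28,29,30,31}
step 12: v2 <- 11                     {8,9,10,11,12,13,14,15,16,17,18,19,20,21,22,23,24,25,26,27,28,29,30,31}
step 13: v3 <- (v3 + 3)               {8,9,10,11,12,13,14,15,16,17,18,19,20,21,22,23,24,25,26,27,28,29,30,31}
step 14: eval (v3 < (2 + (tid // 2))) {8,9,10,11,12,13,14,15,16,17,18,19,20,21,22,23,24,25,26,27,28,29,30,31}
step 15: v2 <- 11                     {14,15,16,17,18,19,20,21,22,23,24,25,26,27,28,29,30,31}
step 16: v3 <- (v3 + 3)               {14,15,16,17,18,19,20,21,22,23,24,25,26,27,28,29,30,31}
step 17: eval (v3 < (2 + (tid // 2))) {14,15,16,17,18,19,20,21,22,23,24,25,26,27,28,29,30,31}
step 18: v2 <- 11                     {20,21,22,23,24,25,26,27,28,29,30,31}
step 19: v3 <- (v3 + 3)               {20,21,22,23,24,25,26,27,28,29,30,31}
step 20: eval (v3 < (2 + (tid // 2))) {20,21,22,23,24,25,26,27,28,29,30,31}
step 21: v2 <- 11                     {26,27,28,29,30,31}
step 22: v3 <- (v3 + 3)               {26,27,28,29,30,31}
step 23: eval (v3 < (2 + (tid // 2))) {26,27,28,29,30,31}
step 24: v2 <- (v3 % -3)              {0,1,2,3,4,5,6,7,8,9,10,11,12,13,14,15,16,17,18,19,20,21,22,23,24,25,26,27,28,29,30,31}

Answer: 25 steps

v3: 2,2,5,5,5,5,5,5,8,8,8,8,8,8,11,11,11,11,11,11,14,14,14,14,14,14,17,17,17,17,17,17
v2: -1,-1,-1,-1,-1,-1,-1,-1,-1,-1,-1,-1,-1,-1,-1,-1,-1,-1,-1,-1,-1,-1,-1,-1,-1,-1,-1,-1,-1,-1,-1,-1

steps = 25; useful = 557; efficiency = 557/800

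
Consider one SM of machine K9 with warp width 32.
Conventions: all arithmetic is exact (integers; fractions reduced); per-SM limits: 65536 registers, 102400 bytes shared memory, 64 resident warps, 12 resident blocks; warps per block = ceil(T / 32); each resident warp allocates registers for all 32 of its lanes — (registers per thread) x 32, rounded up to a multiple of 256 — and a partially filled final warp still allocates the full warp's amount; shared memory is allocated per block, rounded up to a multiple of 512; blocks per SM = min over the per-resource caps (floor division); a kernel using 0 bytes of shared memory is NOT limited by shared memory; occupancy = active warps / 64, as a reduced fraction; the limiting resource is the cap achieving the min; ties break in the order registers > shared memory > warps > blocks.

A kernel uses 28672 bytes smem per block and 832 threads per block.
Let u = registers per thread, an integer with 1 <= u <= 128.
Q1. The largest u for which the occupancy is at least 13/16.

Answer: u = 32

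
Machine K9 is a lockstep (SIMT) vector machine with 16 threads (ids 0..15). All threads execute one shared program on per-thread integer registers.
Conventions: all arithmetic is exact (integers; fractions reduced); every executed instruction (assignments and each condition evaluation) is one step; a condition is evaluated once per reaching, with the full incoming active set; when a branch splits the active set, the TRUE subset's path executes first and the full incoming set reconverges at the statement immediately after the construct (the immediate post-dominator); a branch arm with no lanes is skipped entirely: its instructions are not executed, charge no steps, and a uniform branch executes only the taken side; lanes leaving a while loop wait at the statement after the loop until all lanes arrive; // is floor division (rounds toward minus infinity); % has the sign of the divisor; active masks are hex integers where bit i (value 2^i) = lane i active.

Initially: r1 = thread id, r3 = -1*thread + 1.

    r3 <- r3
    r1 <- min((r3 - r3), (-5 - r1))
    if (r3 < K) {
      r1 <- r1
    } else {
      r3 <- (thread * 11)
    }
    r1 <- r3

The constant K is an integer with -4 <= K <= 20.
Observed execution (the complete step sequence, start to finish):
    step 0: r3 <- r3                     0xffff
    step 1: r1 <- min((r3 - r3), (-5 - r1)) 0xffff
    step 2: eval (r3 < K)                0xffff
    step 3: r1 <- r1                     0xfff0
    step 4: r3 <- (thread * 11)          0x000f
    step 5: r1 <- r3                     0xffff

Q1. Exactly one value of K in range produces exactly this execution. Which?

Answer: K = -2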